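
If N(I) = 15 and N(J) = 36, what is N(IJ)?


N(IJ) = N(I) * N(J)
= 15 * 36
= 540

540


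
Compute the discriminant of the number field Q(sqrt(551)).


For K = Q(sqrt(d)) with d squarefree: disc(K) = d if d = 1 mod 4, and disc(K) = 4d if d = 2 or 3 mod 4.
Here d = 551, and d mod 4 = 3.
d = 3 mod 4, not 1 (O_K = Z[sqrt(d)]), so disc(K) = 4d = 4 * (551) = 2204

2204


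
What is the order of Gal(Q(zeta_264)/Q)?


|Gal(Q(zeta_264)/Q)| = phi(264)
= 80

80


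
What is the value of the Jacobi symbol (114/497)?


Compute (114/497) via quadratic reciprocity:
  pull out 2: (2/497) = +1  (since 497 mod 8 = 1)
  reciprocity: (57/497) -> +(497/57)
  reduce: (41/57)
  reciprocity: (41/57) -> +(57/41)
  reduce: (16/41)
  pull out 2: (2/41) = +1  (since 41 mod 8 = 1)
  pull out 2: (2/41) = +1  (since 41 mod 8 = 1)
  pull out 2: (2/41) = +1  (since 41 mod 8 = 1)
  pull out 2: (2/41) = +1  (since 41 mod 8 = 1)
  (1/41) = 1
Product of signs = 1

1


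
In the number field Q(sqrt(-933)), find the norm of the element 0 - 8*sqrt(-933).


N(a + b*sqrt(d)) = a^2 - d*b^2
= (0)^2 - (-933)*(-8)^2
= 0 + 59712
= 59712

59712


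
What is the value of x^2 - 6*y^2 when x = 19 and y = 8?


x^2 - d*y^2
= 19^2 - 6*8^2
= 361 - 384
= -23

-23


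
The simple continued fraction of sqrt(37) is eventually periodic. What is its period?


Run the CF algorithm for sqrt(37).
a_0 = floor(sqrt(37)) = 6; set m_0=0, q_0=1.
Recurrence: m' = q*a - m,  q' = (d - m'^2)/q,  a' = floor((a_0 + m')/q').
  step 1: m=6, q=1, a=12
a_1 = 2*a_0 = 12, so the period closes here.
sqrt(37) = [6; 12]
Period length = 1

1


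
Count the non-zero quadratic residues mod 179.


For prime p, the number of non-zero quadratic residues is (p-1)/2.
= (179-1)/2
= 89

89


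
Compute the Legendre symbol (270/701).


p = 701 is prime, so compute (270/701) with the reciprocity algorithm (Jacobi-symbol steps: pull out 2s via (2/n), flip via reciprocity, reduce):
  pull out 2: (2/701) = -1  (since 701 mod 8 = 5)
  reciprocity: (135/701) -> +(701/135)
  reduce: (26/135)
  pull out 2: (2/135) = +1  (since 135 mod 8 = 7)
  reciprocity: (13/135) -> +(135/13)
  reduce: (5/13)
  reciprocity: (5/13) -> +(13/5)
  reduce: (3/5)
  reciprocity: (3/5) -> +(5/3)
  reduce: (2/3)
  pull out 2: (2/3) = -1  (since 3 mod 8 = 3)
  (1/3) = 1
Product of signs = 1
(270/701) = 1

1


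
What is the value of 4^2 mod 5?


p = 5 is prime and the exponent is (p-1)/2 = 2, so by Euler's criterion 4^2 = (4/5) = +1 or -1 mod 5.
Compute by square-and-multiply:
  2 = 2 (binary 10)
  Repeated squaring mod 5: 4^1 = 4, 4^2 = 1
  4^2 = 1 mod 5
Result 1: 4 is a quadratic residue mod 5.
4^2 mod 5 = 1

1


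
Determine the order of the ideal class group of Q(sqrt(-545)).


K = Q(sqrt(-545)). d mod 4 = 3, so D = disc(K) = 4d = -2180
h(K) equals the number of primitive reduced positive-definite forms (a, b, c) = a*x^2 + b*x*y + c*y^2 with b^2 - 4ac = D,
where reduced means |b| <= a <= c, with b >= 0 whenever |b| = a or a = c, and primitive means gcd(a, b, c) = 1.
Reduced forces 3a^2 <= |D| = 2180, so 1 <= a <= 26; b must have the parity of D, and c = (b^2 - D)/(4a) must be an integer >= a.
Enumerate a = 1..26, b in [-a, a]:
  a=1: (1, 0, 545)  [1]
  a=2: (2, 2, 273)  [1]
  a=3: (3, -2, 182), (3, 2, 182)  [2]
  a=4: none
  a=5: (5, 0, 109)  [1]
  a=6: (6, -2, 91), (6, 2, 91)  [2]
  a=7: (7, -2, 78), (7, 2, 78)  [2]
  a=8: none
  a=9: (9, -4, 61), (9, 4, 61)  [2]
  a=10: (10, 10, 57)  [1]
  a=11: (11, -8, 51), (11, 8, 51)  [2]
  a=12: none
  a=13: (13, -2, 42), (13, 2, 42)  [2]
  a=14: (14, -2, 39), (14, 2, 39)  [2]
  a=15: (15, -10, 38), (15, 10, 38)  [2]
  a=16: none
  a=17: (17, -8, 33), (17, 8, 33)  [2]
  a=18: (18, -14, 33), (18, 14, 33)  [2]
  a=19: (19, -10, 30), (19, 10, 30)  [2]
  a=20: none
  a=21: (21, -16, 29), (21, -2, 26), (21, 2, 26), (21, 16, 29)  [4]
  a=22: (22, -14, 27), (22, 14, 27)  [2]
  a=23..26: none
Total reduced forms: 1 + 1 + 2 + 1 + 2 + 2 + 2 + 1 + 2 + 2 + 2 + 2 + 2 + 2 + 2 + 4 + 2 = 32
h = 32

32


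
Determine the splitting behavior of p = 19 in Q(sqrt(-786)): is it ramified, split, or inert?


K = Q(sqrt(-786)). Since d mod 4 = 2, disc(K) = -3144.
Check p | disc: -3144 mod 19 = 10.
p does not divide disc. Compute Legendre symbol (d/p):
12^((19-1)/2) mod 19 = -1
(d/p) = -1, so p is inert: (p) stays prime with e=1, f=2, g=1.
Therefore p is inert.

inert


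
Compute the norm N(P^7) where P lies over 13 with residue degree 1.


N(P^a) = p^(a*f)
= 13^(7*1)
= 13^7
= 62748517

62748517


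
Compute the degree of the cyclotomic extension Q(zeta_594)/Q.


The degree equals Euler's totient phi(594).
594 = 2 * 3^3 * 11
phi(594) = 180

180


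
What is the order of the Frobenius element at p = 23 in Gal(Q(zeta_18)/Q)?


The Frobenius at p in Gal(Q(zeta_n)/Q) = (Z/nZ)* is the class of p, so its order is ord_18(23), the smallest k >= 1 with 23^k = 1 mod 18.
n = 18 = 2 * 3^2, phi(18) = 6; the order divides phi(n).
Divisors of 6: 1, 2, 3, 6
Repeated squaring mod 18: 23^1 = 5, 23^2 = 7, 23^4 = 13
Test divisors in increasing order:
  k=1: 23^1 = 5 mod 18
  k=2: 23^2 = 7 mod 18
  k=3: 23^3 = 7 * 5 = 17 mod 18
  k=6: 23^6 = 13 * 7 = 1 mod 18  <- first divisor giving 1
Order = 6

6


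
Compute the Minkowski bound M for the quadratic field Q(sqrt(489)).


d = 489, d mod 4 = 1, so disc(K) = d = 489; |disc(K)| = 489
Real quadratic field, so n = 2, s = r2 = 0, r1 = 2
M = (n!/n^n) * (4/pi)^s * sqrt(|disc(K)|) = (2!/2^2) * (4/pi)^0 * sqrt(489)
= 0.5 * 1.000000 * 22.113344
= 11.0567

11.0567


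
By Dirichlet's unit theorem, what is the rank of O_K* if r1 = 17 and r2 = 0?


By Dirichlet's unit theorem:
rank = r1 + r2 - 1
= 17 + 0 - 1
= 16

16


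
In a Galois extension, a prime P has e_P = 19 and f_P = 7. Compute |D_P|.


|D_P| = e * f
= 19 * 7
= 133

133


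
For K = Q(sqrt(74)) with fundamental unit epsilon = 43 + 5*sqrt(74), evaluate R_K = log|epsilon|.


epsilon = 43 + 5*sqrt(74)
= 86.0116
R = ln(86.0116)
= 4.4545

4.4545


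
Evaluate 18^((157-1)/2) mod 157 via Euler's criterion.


p = 157 is prime and the exponent is (p-1)/2 = 78, so by Euler's criterion 18^78 = (18/157) = +1 or -1 mod 157.
Compute by square-and-multiply:
  78 = 64 + 8 + 4 + 2 (binary 1001110)
  Repeated squaring mod 157: 18^1 = 18, 18^2 = 10, 18^4 = 100, 18^8 = 109, 18^16 = 106, 18^32 = 89, 18^64 = 71
  18^78 = 18^64 * 18^8 * 18^4 * 18^2 = 71 * 109 * 100 * 10 mod 157
    71 * 109 = 7739 = 46 mod 157
    46 * 100 = 4600 = 47 mod 157
    47 * 10 = 470 = 156 mod 157
  18^78 = 156 mod 157
Result 156 = p - 1 = -1 mod 157: 18 is a quadratic non-residue mod 157. As a residue in [0, p-1] the value is 156.
18^78 mod 157 = 156

156


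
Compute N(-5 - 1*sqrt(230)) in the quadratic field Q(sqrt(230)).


N(a + b*sqrt(d)) = a^2 - d*b^2
= (-5)^2 - (230)*(-1)^2
= 25 - 230
= -205

-205


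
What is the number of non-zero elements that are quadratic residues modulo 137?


For prime p, the number of non-zero quadratic residues is (p-1)/2.
= (137-1)/2
= 68

68


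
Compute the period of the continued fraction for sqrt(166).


Run the CF algorithm for sqrt(166).
a_0 = floor(sqrt(166)) = 12; set m_0=0, q_0=1.
Recurrence: m' = q*a - m,  q' = (d - m'^2)/q,  a' = floor((a_0 + m')/q').
  step 1: m=12, q=22, a=1
  step 2: m=10, q=3, a=7
  step 3: m=11, q=15, a=1
  step 4: m=4, q=10, a=1
  step 5: m=6, q=13, a=1
  step 6: m=7, q=9, a=2
  step 7: m=11, q=5, a=4
  step 8: m=9, q=17, a=1
  step 9: m=8, q=6, a=3
  step 10: m=10, q=11, a=2
  step 11: m=12, q=2, a=12
  step 12: m=12, q=11, a=2
  step 13: m=10, q=6, a=3
  step 14: m=8, q=17, a=1
  step 15: m=9, q=5, a=4
  step 16: m=11, q=9, a=2
  step 17: m=7, q=13, a=1
  step 18: m=6, q=10, a=1
  step 19: m=4, q=15, a=1
  step 20: m=11, q=3, a=7
  step 21: m=10, q=22, a=1
  step 22: m=12, q=1, a=24
a_22 = 2*a_0 = 24, so the period closes here.
sqrt(166) = [12; 1, 7, 1, 1, 1, 2, 4, 1, 3, 2, 12, 2, 3, 1, 4, 2, 1, 1, 1, 7, 1, 24]
Period length = 22

22


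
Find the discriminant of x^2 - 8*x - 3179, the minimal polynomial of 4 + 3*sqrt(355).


The element 4 + 3*sqrt(355) has minimal polynomial:
x^2 - 8*x - 3179
Discriminant = (-8)^2 - 4*(-3179)
= 64 + 12716
= 12780

12780


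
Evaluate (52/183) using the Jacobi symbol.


Compute (52/183) via quadratic reciprocity:
  pull out 2: (2/183) = +1  (since 183 mod 8 = 7)
  pull out 2: (2/183) = +1  (since 183 mod 8 = 7)
  reciprocity: (13/183) -> +(183/13)
  reduce: (1/13)
  (1/13) = 1
Product of signs = 1

1


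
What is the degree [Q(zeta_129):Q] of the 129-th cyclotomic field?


The degree equals Euler's totient phi(129).
129 = 3 * 43
phi(129) = 84

84


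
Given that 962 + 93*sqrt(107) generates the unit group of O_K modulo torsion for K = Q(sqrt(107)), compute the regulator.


epsilon = 962 + 93*sqrt(107)
= 1923.9995
R = ln(1923.9995)
= 7.5622

7.5622


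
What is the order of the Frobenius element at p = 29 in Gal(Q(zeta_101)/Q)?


The Frobenius at p in Gal(Q(zeta_n)/Q) = (Z/nZ)* is the class of p, so its order is ord_101(29), the smallest k >= 1 with 29^k = 1 mod 101.
n = 101 = 101, phi(101) = 100; the order divides phi(n).
Divisors of 100: 1, 2, 4, 5, 10, 20, 25, 50, 100
Repeated squaring mod 101: 29^1 = 29, 29^2 = 33, 29^4 = 79, 29^8 = 80, 29^16 = 37, 29^32 = 56, 29^64 = 5
Test divisors in increasing order:
  k=1: 29^1 = 29 mod 101
  k=2: 29^2 = 33 mod 101
  k=4: 29^4 = 79 mod 101
  k=5: 29^5 = 79 * 29 = 69 mod 101
  k=10: 29^10 = 80 * 33 = 14 mod 101
  k=20: 29^20 = 37 * 79 = 95 mod 101
  k=25: 29^25 = 37 * 80 * 29 = 91 mod 101
  k=50: 29^50 = 56 * 37 * 33 = 100 mod 101
  k=100: 29^100 = 5 * 56 * 79 = 1 mod 101  <- first divisor giving 1
Order = 100

100


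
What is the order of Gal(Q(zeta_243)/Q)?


|Gal(Q(zeta_243)/Q)| = phi(243)
= 162

162


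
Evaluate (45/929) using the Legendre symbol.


p = 929 is prime, so compute (45/929) with the reciprocity algorithm (Jacobi-symbol steps: pull out 2s via (2/n), flip via reciprocity, reduce):
  reciprocity: (45/929) -> +(929/45)
  reduce: (29/45)
  reciprocity: (29/45) -> +(45/29)
  reduce: (16/29)
  pull out 2: (2/29) = -1  (since 29 mod 8 = 5)
  pull out 2: (2/29) = -1  (since 29 mod 8 = 5)
  pull out 2: (2/29) = -1  (since 29 mod 8 = 5)
  pull out 2: (2/29) = -1  (since 29 mod 8 = 5)
  (1/29) = 1
Product of signs = 1
(45/929) = 1

1


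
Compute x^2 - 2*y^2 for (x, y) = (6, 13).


x^2 - d*y^2
= 6^2 - 2*13^2
= 36 - 338
= -302

-302


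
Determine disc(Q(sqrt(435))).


For K = Q(sqrt(d)) with d squarefree: disc(K) = d if d = 1 mod 4, and disc(K) = 4d if d = 2 or 3 mod 4.
Here d = 435, and d mod 4 = 3.
d = 3 mod 4, not 1 (O_K = Z[sqrt(d)]), so disc(K) = 4d = 4 * (435) = 1740

1740


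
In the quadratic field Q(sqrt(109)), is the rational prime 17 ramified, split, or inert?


K = Q(sqrt(109)). Since d mod 4 = 1, disc(K) = 109.
Check p | disc: 109 mod 17 = 7.
p does not divide disc. Compute Legendre symbol (d/p):
7^((17-1)/2) mod 17 = -1
(d/p) = -1, so p is inert: (p) stays prime with e=1, f=2, g=1.
Therefore p is inert.

inert


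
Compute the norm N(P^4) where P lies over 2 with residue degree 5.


N(P^a) = p^(a*f)
= 2^(4*5)
= 2^20
= 1048576

1048576


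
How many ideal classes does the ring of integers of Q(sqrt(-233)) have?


K = Q(sqrt(-233)). d mod 4 = 3, so D = disc(K) = 4d = -932
h(K) equals the number of primitive reduced positive-definite forms (a, b, c) = a*x^2 + b*x*y + c*y^2 with b^2 - 4ac = D,
where reduced means |b| <= a <= c, with b >= 0 whenever |b| = a or a = c, and primitive means gcd(a, b, c) = 1.
Reduced forces 3a^2 <= |D| = 932, so 1 <= a <= 17; b must have the parity of D, and c = (b^2 - D)/(4a) must be an integer >= a.
Enumerate a = 1..17, b in [-a, a]:
  a=1: (1, 0, 233)  [1]
  a=2: (2, 2, 117)  [1]
  a=3: (3, -2, 78), (3, 2, 78)  [2]
  a=4..5: none
  a=6: (6, -2, 39), (6, 2, 39)  [2]
  a=7..8: none
  a=9: (9, -2, 26), (9, 2, 26)  [2]
  a=10: none
  a=11: (11, -6, 22), (11, 6, 22)  [2]
  a=12: none
  a=13: (13, -2, 18), (13, 2, 18)  [2]
  a=14..17: none
Total reduced forms: 1 + 1 + 2 + 2 + 2 + 2 + 2 = 12
h = 12

12


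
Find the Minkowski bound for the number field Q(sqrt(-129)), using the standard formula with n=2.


d = -129, d mod 4 = 3, so disc(K) = 4d = -516; |disc(K)| = 516
Imaginary quadratic field, so n = 2, s = r2 = 1, r1 = 0
M = (n!/n^n) * (4/pi)^s * sqrt(|disc(K)|) = (2!/2^2) * (4/pi)^1 * sqrt(516)
= 0.5 * 1.273240 * 22.715633
= 14.4612

14.4612


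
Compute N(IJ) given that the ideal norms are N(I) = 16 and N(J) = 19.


N(IJ) = N(I) * N(J)
= 16 * 19
= 304

304


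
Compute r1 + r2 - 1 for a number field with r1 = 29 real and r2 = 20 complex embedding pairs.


By Dirichlet's unit theorem:
rank = r1 + r2 - 1
= 29 + 20 - 1
= 48

48


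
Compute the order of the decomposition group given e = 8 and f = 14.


|D_P| = e * f
= 8 * 14
= 112

112


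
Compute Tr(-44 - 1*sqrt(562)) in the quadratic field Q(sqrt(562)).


Tr(a + b*sqrt(d)) = (a + b*sqrt(d)) + (a - b*sqrt(d)) = 2a
= 2 * (-44)
= -88

-88


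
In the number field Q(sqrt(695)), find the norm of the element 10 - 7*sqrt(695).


N(a + b*sqrt(d)) = a^2 - d*b^2
= (10)^2 - (695)*(-7)^2
= 100 - 34055
= -33955

-33955


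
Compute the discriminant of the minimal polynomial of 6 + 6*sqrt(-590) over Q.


The element 6 + 6*sqrt(-590) has minimal polynomial:
x^2 - 12*x + 21276
Discriminant = (-12)^2 - 4*(21276)
= 144 - 85104
= -84960

-84960


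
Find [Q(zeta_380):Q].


The degree equals Euler's totient phi(380).
380 = 2^2 * 5 * 19
phi(380) = 144

144


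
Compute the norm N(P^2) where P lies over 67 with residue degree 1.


N(P^a) = p^(a*f)
= 67^(2*1)
= 67^2
= 4489

4489


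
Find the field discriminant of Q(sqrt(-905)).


For K = Q(sqrt(d)) with d squarefree: disc(K) = d if d = 1 mod 4, and disc(K) = 4d if d = 2 or 3 mod 4.
Here d = -905, and d mod 4 = 3.
d = 3 mod 4, not 1 (O_K = Z[sqrt(d)]), so disc(K) = 4d = 4 * (-905) = -3620

-3620


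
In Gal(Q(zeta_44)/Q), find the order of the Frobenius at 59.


The Frobenius at p in Gal(Q(zeta_n)/Q) = (Z/nZ)* is the class of p, so its order is ord_44(59), the smallest k >= 1 with 59^k = 1 mod 44.
n = 44 = 2^2 * 11, phi(44) = 20; the order divides phi(n).
Divisors of 20: 1, 2, 4, 5, 10, 20
Repeated squaring mod 44: 59^1 = 15, 59^2 = 5, 59^4 = 25, 59^8 = 9, 59^16 = 37
Test divisors in increasing order:
  k=1: 59^1 = 15 mod 44
  k=2: 59^2 = 5 mod 44
  k=4: 59^4 = 25 mod 44
  k=5: 59^5 = 25 * 15 = 23 mod 44
  k=10: 59^10 = 9 * 5 = 1 mod 44  <- first divisor giving 1
Order = 10

10


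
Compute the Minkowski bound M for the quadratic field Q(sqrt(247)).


d = 247, d mod 4 = 3, so disc(K) = 4d = 988; |disc(K)| = 988
Real quadratic field, so n = 2, s = r2 = 0, r1 = 2
M = (n!/n^n) * (4/pi)^s * sqrt(|disc(K)|) = (2!/2^2) * (4/pi)^0 * sqrt(988)
= 0.5 * 1.000000 * 31.432467
= 15.7162

15.7162


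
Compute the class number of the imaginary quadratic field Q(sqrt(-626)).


K = Q(sqrt(-626)). d mod 4 = 2, so D = disc(K) = 4d = -2504
h(K) equals the number of primitive reduced positive-definite forms (a, b, c) = a*x^2 + b*x*y + c*y^2 with b^2 - 4ac = D,
where reduced means |b| <= a <= c, with b >= 0 whenever |b| = a or a = c, and primitive means gcd(a, b, c) = 1.
Reduced forces 3a^2 <= |D| = 2504, so 1 <= a <= 28; b must have the parity of D, and c = (b^2 - D)/(4a) must be an integer >= a.
Enumerate a = 1..28, b in [-a, a]:
  a=1: (1, 0, 626)  [1]
  a=2: (2, 0, 313)  [1]
  a=3: (3, -2, 209), (3, 2, 209)  [2]
  a=4: none
  a=5: (5, -4, 126), (5, 4, 126)  [2]
  a=6: (6, -4, 105), (6, 4, 105)  [2]
  a=7: (7, -4, 90), (7, 4, 90)  [2]
  a=8: none
  a=9: (9, -4, 70), (9, 4, 70)  [2]
  a=10: (10, -4, 63), (10, 4, 63)  [2]
  a=11: (11, -2, 57), (11, 2, 57)  [2]
  a=12..13: none
  a=14: (14, -4, 45), (14, 4, 45)  [2]
  a=15: (15, -14, 45), (15, -4, 42), (15, 4, 42), (15, 14, 45)  [4]
  a=16..17: none
  a=18: (18, -4, 35), (18, 4, 35)  [2]
  a=19: (19, -2, 33), (19, 2, 33)  [2]
  a=20: none
  a=21: (21, -10, 31), (21, -4, 30), (21, 4, 30), (21, 10, 31)  [4]
  a=22: (22, -20, 33), (22, 20, 33)  [2]
  a=23: (23, -16, 30), (23, 16, 30)  [2]
  a=24: none
  a=25: (25, -14, 27), (25, 14, 27)  [2]
  a=26..28: none
Total reduced forms: 1 + 1 + 2 + 2 + 2 + 2 + 2 + 2 + 2 + 2 + 4 + 2 + 2 + 4 + 2 + 2 + 2 = 36
h = 36

36


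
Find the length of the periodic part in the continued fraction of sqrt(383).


Run the CF algorithm for sqrt(383).
a_0 = floor(sqrt(383)) = 19; set m_0=0, q_0=1.
Recurrence: m' = q*a - m,  q' = (d - m'^2)/q,  a' = floor((a_0 + m')/q').
  step 1: m=19, q=22, a=1
  step 2: m=3, q=17, a=1
  step 3: m=14, q=11, a=3
  step 4: m=19, q=2, a=19
  step 5: m=19, q=11, a=3
  step 6: m=14, q=17, a=1
  step 7: m=3, q=22, a=1
  step 8: m=19, q=1, a=38
a_8 = 2*a_0 = 38, so the period closes here.
sqrt(383) = [19; 1, 1, 3, 19, 3, 1, 1, 38]
Period length = 8

8


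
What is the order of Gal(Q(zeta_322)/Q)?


|Gal(Q(zeta_322)/Q)| = phi(322)
= 132

132


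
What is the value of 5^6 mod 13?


p = 13 is prime and the exponent is (p-1)/2 = 6, so by Euler's criterion 5^6 = (5/13) = +1 or -1 mod 13.
Compute by square-and-multiply:
  6 = 4 + 2 (binary 110)
  Repeated squaring mod 13: 5^1 = 5, 5^2 = 12, 5^4 = 1
  5^6 = 5^4 * 5^2 = 1 * 12 mod 13
    1 * 12 = 12 = 12 mod 13
  5^6 = 12 mod 13
Result 12 = p - 1 = -1 mod 13: 5 is a quadratic non-residue mod 13. As a residue in [0, p-1] the value is 12.
5^6 mod 13 = 12

12


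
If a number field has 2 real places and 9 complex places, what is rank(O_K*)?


By Dirichlet's unit theorem:
rank = r1 + r2 - 1
= 2 + 9 - 1
= 10

10


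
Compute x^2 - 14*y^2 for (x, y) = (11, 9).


x^2 - d*y^2
= 11^2 - 14*9^2
= 121 - 1134
= -1013

-1013


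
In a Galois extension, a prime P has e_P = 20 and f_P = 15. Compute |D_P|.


|D_P| = e * f
= 20 * 15
= 300

300


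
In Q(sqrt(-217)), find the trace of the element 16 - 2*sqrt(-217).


Tr(a + b*sqrt(d)) = (a + b*sqrt(d)) + (a - b*sqrt(d)) = 2a
= 2 * (16)
= 32

32


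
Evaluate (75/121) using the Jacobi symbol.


Compute (75/121) via quadratic reciprocity:
  reciprocity: (75/121) -> +(121/75)
  reduce: (46/75)
  pull out 2: (2/75) = -1  (since 75 mod 8 = 3)
  reciprocity: (23/75) -> -(75/23)
  reduce: (6/23)
  pull out 2: (2/23) = +1  (since 23 mod 8 = 7)
  reciprocity: (3/23) -> -(23/3)
  reduce: (2/3)
  pull out 2: (2/3) = -1  (since 3 mod 8 = 3)
  (1/3) = 1
Product of signs = 1

1


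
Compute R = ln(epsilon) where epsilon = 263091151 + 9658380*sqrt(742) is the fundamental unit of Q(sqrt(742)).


epsilon = 263091151 + 9658380*sqrt(742)
= 5.2618e+08
R = ln(5.2618e+08)
= 20.0812

20.0812


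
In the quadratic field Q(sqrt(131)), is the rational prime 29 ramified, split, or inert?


K = Q(sqrt(131)). Since d mod 4 = 3, disc(K) = 524.
Check p | disc: 524 mod 29 = 2.
p does not divide disc. Compute Legendre symbol (d/p):
15^((29-1)/2) mod 29 = -1
(d/p) = -1, so p is inert: (p) stays prime with e=1, f=2, g=1.
Therefore p is inert.

inert


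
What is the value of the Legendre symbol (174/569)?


p = 569 is prime, so compute (174/569) with the reciprocity algorithm (Jacobi-symbol steps: pull out 2s via (2/n), flip via reciprocity, reduce):
  pull out 2: (2/569) = +1  (since 569 mod 8 = 1)
  reciprocity: (87/569) -> +(569/87)
  reduce: (47/87)
  reciprocity: (47/87) -> -(87/47)
  reduce: (40/47)
  pull out 2: (2/47) = +1  (since 47 mod 8 = 7)
  pull out 2: (2/47) = +1  (since 47 mod 8 = 7)
  pull out 2: (2/47) = +1  (since 47 mod 8 = 7)
  reciprocity: (5/47) -> +(47/5)
  reduce: (2/5)
  pull out 2: (2/5) = -1  (since 5 mod 8 = 5)
  (1/5) = 1
Product of signs = 1
(174/569) = 1

1


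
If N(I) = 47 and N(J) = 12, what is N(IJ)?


N(IJ) = N(I) * N(J)
= 47 * 12
= 564

564


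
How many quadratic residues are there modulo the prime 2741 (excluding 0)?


For prime p, the number of non-zero quadratic residues is (p-1)/2.
= (2741-1)/2
= 1370

1370


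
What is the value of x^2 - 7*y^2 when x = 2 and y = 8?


x^2 - d*y^2
= 2^2 - 7*8^2
= 4 - 448
= -444

-444


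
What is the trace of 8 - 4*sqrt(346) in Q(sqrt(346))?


Tr(a + b*sqrt(d)) = (a + b*sqrt(d)) + (a - b*sqrt(d)) = 2a
= 2 * (8)
= 16

16


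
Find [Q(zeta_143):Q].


The degree equals Euler's totient phi(143).
143 = 11 * 13
phi(143) = 120

120


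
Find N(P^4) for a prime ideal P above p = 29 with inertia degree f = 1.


N(P^a) = p^(a*f)
= 29^(4*1)
= 29^4
= 707281

707281


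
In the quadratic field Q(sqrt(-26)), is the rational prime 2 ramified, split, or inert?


K = Q(sqrt(-26)). Since d mod 4 = 2, disc(K) = -104.
Check p | disc: -104 mod 2 = 0.
p divides disc, so p ramifies: (p) = P^2 with e=2, f=1, g=1.
Therefore p is ramified.

ramified


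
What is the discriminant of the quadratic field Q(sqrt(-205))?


For K = Q(sqrt(d)) with d squarefree: disc(K) = d if d = 1 mod 4, and disc(K) = 4d if d = 2 or 3 mod 4.
Here d = -205, and d mod 4 = 3.
d = 3 mod 4, not 1 (O_K = Z[sqrt(d)]), so disc(K) = 4d = 4 * (-205) = -820

-820


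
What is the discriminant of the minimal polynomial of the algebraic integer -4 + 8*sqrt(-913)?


The element -4 + 8*sqrt(-913) has minimal polynomial:
x^2 + 8*x + 58448
Discriminant = (8)^2 - 4*(58448)
= 64 - 233792
= -233728

-233728


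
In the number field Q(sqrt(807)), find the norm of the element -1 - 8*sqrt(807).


N(a + b*sqrt(d)) = a^2 - d*b^2
= (-1)^2 - (807)*(-8)^2
= 1 - 51648
= -51647

-51647


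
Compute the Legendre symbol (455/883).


p = 883 is prime, so compute (455/883) with the reciprocity algorithm (Jacobi-symbol steps: pull out 2s via (2/n), flip via reciprocity, reduce):
  reciprocity: (455/883) -> -(883/455)
  reduce: (428/455)
  pull out 2: (2/455) = +1  (since 455 mod 8 = 7)
  pull out 2: (2/455) = +1  (since 455 mod 8 = 7)
  reciprocity: (107/455) -> -(455/107)
  reduce: (27/107)
  reciprocity: (27/107) -> -(107/27)
  reduce: (26/27)
  pull out 2: (2/27) = -1  (since 27 mod 8 = 3)
  reciprocity: (13/27) -> +(27/13)
  reduce: (1/13)
  (1/13) = 1
Product of signs = 1
(455/883) = 1

1


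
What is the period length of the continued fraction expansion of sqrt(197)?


Run the CF algorithm for sqrt(197).
a_0 = floor(sqrt(197)) = 14; set m_0=0, q_0=1.
Recurrence: m' = q*a - m,  q' = (d - m'^2)/q,  a' = floor((a_0 + m')/q').
  step 1: m=14, q=1, a=28
a_1 = 2*a_0 = 28, so the period closes here.
sqrt(197) = [14; 28]
Period length = 1

1


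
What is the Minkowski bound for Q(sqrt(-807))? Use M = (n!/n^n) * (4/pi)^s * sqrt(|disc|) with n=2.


d = -807, d mod 4 = 1, so disc(K) = d = -807; |disc(K)| = 807
Imaginary quadratic field, so n = 2, s = r2 = 1, r1 = 0
M = (n!/n^n) * (4/pi)^s * sqrt(|disc(K)|) = (2!/2^2) * (4/pi)^1 * sqrt(807)
= 0.5 * 1.273240 * 28.407745
= 18.0849

18.0849


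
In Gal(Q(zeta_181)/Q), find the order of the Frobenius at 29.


The Frobenius at p in Gal(Q(zeta_n)/Q) = (Z/nZ)* is the class of p, so its order is ord_181(29), the smallest k >= 1 with 29^k = 1 mod 181.
n = 181 = 181, phi(181) = 180; the order divides phi(n).
Divisors of 180: 1, 2, 3, 4, 5, 6, 9, 10, 12, 15, 18, 20, 30, 36, 45, 60, 90, 180
Repeated squaring mod 181: 29^1 = 29, 29^2 = 117, 29^4 = 114, 29^8 = 145, 29^16 = 29, 29^32 = 117, 29^64 = 114, 29^128 = 145
Test divisors in increasing order:
  k=1: 29^1 = 29 mod 181
  k=2: 29^2 = 117 mod 181
  k=3: 29^3 = 117 * 29 = 135 mod 181
  k=4: 29^4 = 114 mod 181
  k=5: 29^5 = 114 * 29 = 48 mod 181
  k=6: 29^6 = 114 * 117 = 125 mod 181
  k=9: 29^9 = 145 * 29 = 42 mod 181
  k=10: 29^10 = 145 * 117 = 132 mod 181
  k=12: 29^12 = 145 * 114 = 59 mod 181
  k=15: 29^15 = 145 * 114 * 117 * 29 = 1 mod 181  <- first divisor giving 1
Order = 15

15


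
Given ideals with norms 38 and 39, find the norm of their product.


N(IJ) = N(I) * N(J)
= 38 * 39
= 1482

1482


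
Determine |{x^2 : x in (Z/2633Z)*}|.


For prime p, the number of non-zero quadratic residues is (p-1)/2.
= (2633-1)/2
= 1316

1316


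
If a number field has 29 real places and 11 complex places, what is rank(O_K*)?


By Dirichlet's unit theorem:
rank = r1 + r2 - 1
= 29 + 11 - 1
= 39

39


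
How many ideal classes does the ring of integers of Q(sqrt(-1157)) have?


K = Q(sqrt(-1157)). d mod 4 = 3, so D = disc(K) = 4d = -4628
h(K) equals the number of primitive reduced positive-definite forms (a, b, c) = a*x^2 + b*x*y + c*y^2 with b^2 - 4ac = D,
where reduced means |b| <= a <= c, with b >= 0 whenever |b| = a or a = c, and primitive means gcd(a, b, c) = 1.
Reduced forces 3a^2 <= |D| = 4628, so 1 <= a <= 39; b must have the parity of D, and c = (b^2 - D)/(4a) must be an integer >= a.
Enumerate a = 1..39, b in [-a, a]:
  a=1: (1, 0, 1157)  [1]
  a=2: (2, 2, 579)  [1]
  a=3: (3, -2, 386), (3, 2, 386)  [2]
  a=4..5: none
  a=6: (6, -2, 193), (6, 2, 193)  [2]
  a=7..8: none
  a=9: (9, -4, 129), (9, 4, 129)  [2]
  a=10: none
  a=11: (11, -6, 106), (11, 6, 106)  [2]
  a=12: none
  a=13: (13, 0, 89)  [1]
  a=14..16: none
  a=17: (17, -8, 69), (17, 8, 69)  [2]
  a=18: (18, -14, 67), (18, 14, 67)  [2]
  a=19..21: none
  a=22: (22, -6, 53), (22, 6, 53)  [2]
  a=23: (23, -8, 51), (23, 8, 51)  [2]
  a=24..25: none
  a=26: (26, 26, 51)  [1]
  a=27: (27, -4, 43), (27, 4, 43)  [2]
  a=28..32: none
  a=33: (33, -28, 41), (33, -16, 37), (33, 16, 37), (33, 28, 41)  [4]
  a=34: (34, -26, 39), (34, 26, 39)  [2]
  a=35..39: none
Total reduced forms: 1 + 1 + 2 + 2 + 2 + 2 + 1 + 2 + 2 + 2 + 2 + 1 + 2 + 4 + 2 = 28
h = 28

28


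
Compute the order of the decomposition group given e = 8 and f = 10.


|D_P| = e * f
= 8 * 10
= 80

80


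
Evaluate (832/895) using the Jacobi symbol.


Compute (832/895) via quadratic reciprocity:
  pull out 2: (2/895) = +1  (since 895 mod 8 = 7)
  pull out 2: (2/895) = +1  (since 895 mod 8 = 7)
  pull out 2: (2/895) = +1  (since 895 mod 8 = 7)
  pull out 2: (2/895) = +1  (since 895 mod 8 = 7)
  pull out 2: (2/895) = +1  (since 895 mod 8 = 7)
  pull out 2: (2/895) = +1  (since 895 mod 8 = 7)
  reciprocity: (13/895) -> +(895/13)
  reduce: (11/13)
  reciprocity: (11/13) -> +(13/11)
  reduce: (2/11)
  pull out 2: (2/11) = -1  (since 11 mod 8 = 3)
  (1/11) = 1
Product of signs = -1

-1


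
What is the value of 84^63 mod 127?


p = 127 is prime and the exponent is (p-1)/2 = 63, so by Euler's criterion 84^63 = (84/127) = +1 or -1 mod 127.
Compute by square-and-multiply:
  63 = 32 + 16 + 8 + 4 + 2 + 1 (binary 111111)
  Repeated squaring mod 127: 84^1 = 84, 84^2 = 71, 84^4 = 88, 84^8 = 124, 84^16 = 9, 84^32 = 81
  84^63 = 84^32 * 84^16 * 84^8 * 84^4 * 84^2 * 84^1 = 81 * 9 * 124 * 88 * 71 * 84 mod 127
    81 * 9 = 729 = 94 mod 127
    94 * 124 = 11656 = 99 mod 127
    99 * 88 = 8712 = 76 mod 127
    76 * 71 = 5396 = 62 mod 127
    62 * 84 = 5208 = 1 mod 127
  84^63 = 1 mod 127
Result 1: 84 is a quadratic residue mod 127.
84^63 mod 127 = 1

1


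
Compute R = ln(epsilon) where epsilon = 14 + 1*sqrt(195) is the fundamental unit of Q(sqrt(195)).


epsilon = 14 + 1*sqrt(195)
= 27.9642
R = ln(27.9642)
= 3.3309

3.3309


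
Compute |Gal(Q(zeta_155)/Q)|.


|Gal(Q(zeta_155)/Q)| = phi(155)
= 120

120


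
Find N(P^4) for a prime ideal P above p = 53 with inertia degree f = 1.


N(P^a) = p^(a*f)
= 53^(4*1)
= 53^4
= 7890481

7890481


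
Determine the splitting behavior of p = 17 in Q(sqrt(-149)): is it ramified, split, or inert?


K = Q(sqrt(-149)). Since d mod 4 = 3, disc(K) = -596.
Check p | disc: -596 mod 17 = 16.
p does not divide disc. Compute Legendre symbol (d/p):
4^((17-1)/2) mod 17 = 1
(d/p) = 1, so p splits: (p) = P*P' with e=1, f=1, g=2.
Therefore p is split.

split


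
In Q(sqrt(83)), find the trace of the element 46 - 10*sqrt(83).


Tr(a + b*sqrt(d)) = (a + b*sqrt(d)) + (a - b*sqrt(d)) = 2a
= 2 * (46)
= 92

92


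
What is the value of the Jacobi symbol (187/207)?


Compute (187/207) via quadratic reciprocity:
  reciprocity: (187/207) -> -(207/187)
  reduce: (20/187)
  pull out 2: (2/187) = -1  (since 187 mod 8 = 3)
  pull out 2: (2/187) = -1  (since 187 mod 8 = 3)
  reciprocity: (5/187) -> +(187/5)
  reduce: (2/5)
  pull out 2: (2/5) = -1  (since 5 mod 8 = 5)
  (1/5) = 1
Product of signs = 1

1


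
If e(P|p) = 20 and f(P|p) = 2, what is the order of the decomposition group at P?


|D_P| = e * f
= 20 * 2
= 40

40


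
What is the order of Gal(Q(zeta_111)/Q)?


|Gal(Q(zeta_111)/Q)| = phi(111)
= 72

72


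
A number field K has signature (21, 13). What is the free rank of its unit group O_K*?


By Dirichlet's unit theorem:
rank = r1 + r2 - 1
= 21 + 13 - 1
= 33

33


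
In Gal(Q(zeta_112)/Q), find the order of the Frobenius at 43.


The Frobenius at p in Gal(Q(zeta_n)/Q) = (Z/nZ)* is the class of p, so its order is ord_112(43), the smallest k >= 1 with 43^k = 1 mod 112.
n = 112 = 2^4 * 7, phi(112) = 48; the order divides phi(n).
Divisors of 48: 1, 2, 3, 4, 6, 8, 12, 16, 24, 48
Repeated squaring mod 112: 43^1 = 43, 43^2 = 57, 43^4 = 1, 43^8 = 1, 43^16 = 1, 43^32 = 1
Test divisors in increasing order:
  k=1: 43^1 = 43 mod 112
  k=2: 43^2 = 57 mod 112
  k=3: 43^3 = 57 * 43 = 99 mod 112
  k=4: 43^4 = 1 mod 112  <- first divisor giving 1
Order = 4

4


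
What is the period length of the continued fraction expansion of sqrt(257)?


Run the CF algorithm for sqrt(257).
a_0 = floor(sqrt(257)) = 16; set m_0=0, q_0=1.
Recurrence: m' = q*a - m,  q' = (d - m'^2)/q,  a' = floor((a_0 + m')/q').
  step 1: m=16, q=1, a=32
a_1 = 2*a_0 = 32, so the period closes here.
sqrt(257) = [16; 32]
Period length = 1

1


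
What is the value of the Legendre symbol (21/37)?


p = 37 is prime, so compute (21/37) with the reciprocity algorithm (Jacobi-symbol steps: pull out 2s via (2/n), flip via reciprocity, reduce):
  reciprocity: (21/37) -> +(37/21)
  reduce: (16/21)
  pull out 2: (2/21) = -1  (since 21 mod 8 = 5)
  pull out 2: (2/21) = -1  (since 21 mod 8 = 5)
  pull out 2: (2/21) = -1  (since 21 mod 8 = 5)
  pull out 2: (2/21) = -1  (since 21 mod 8 = 5)
  (1/21) = 1
Product of signs = 1
(21/37) = 1

1


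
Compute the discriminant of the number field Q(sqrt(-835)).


For K = Q(sqrt(d)) with d squarefree: disc(K) = d if d = 1 mod 4, and disc(K) = 4d if d = 2 or 3 mod 4.
Here d = -835, and d mod 4 = 1.
d = 1 mod 4 (O_K = Z[(1+sqrt(d))/2]), so disc(K) = d = -835

-835


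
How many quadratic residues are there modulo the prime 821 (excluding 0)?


For prime p, the number of non-zero quadratic residues is (p-1)/2.
= (821-1)/2
= 410

410


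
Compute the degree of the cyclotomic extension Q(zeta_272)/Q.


The degree equals Euler's totient phi(272).
272 = 2^4 * 17
phi(272) = 128

128


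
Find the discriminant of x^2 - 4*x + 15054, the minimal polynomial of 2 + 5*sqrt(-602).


The element 2 + 5*sqrt(-602) has minimal polynomial:
x^2 - 4*x + 15054
Discriminant = (-4)^2 - 4*(15054)
= 16 - 60216
= -60200

-60200


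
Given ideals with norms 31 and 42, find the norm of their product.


N(IJ) = N(I) * N(J)
= 31 * 42
= 1302

1302


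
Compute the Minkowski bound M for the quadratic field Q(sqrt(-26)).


d = -26, d mod 4 = 2, so disc(K) = 4d = -104; |disc(K)| = 104
Imaginary quadratic field, so n = 2, s = r2 = 1, r1 = 0
M = (n!/n^n) * (4/pi)^s * sqrt(|disc(K)|) = (2!/2^2) * (4/pi)^1 * sqrt(104)
= 0.5 * 1.273240 * 10.198039
= 6.4923

6.4923


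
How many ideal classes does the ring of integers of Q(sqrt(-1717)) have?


K = Q(sqrt(-1717)). d mod 4 = 3, so D = disc(K) = 4d = -6868
h(K) equals the number of primitive reduced positive-definite forms (a, b, c) = a*x^2 + b*x*y + c*y^2 with b^2 - 4ac = D,
where reduced means |b| <= a <= c, with b >= 0 whenever |b| = a or a = c, and primitive means gcd(a, b, c) = 1.
Reduced forces 3a^2 <= |D| = 6868, so 1 <= a <= 47; b must have the parity of D, and c = (b^2 - D)/(4a) must be an integer >= a.
Enumerate a = 1..47, b in [-a, a]:
  a=1: (1, 0, 1717)  [1]
  a=2: (2, 2, 859)  [1]
  a=3..12: none
  a=13: (13, -10, 134), (13, 10, 134)  [2]
  a=14..16: none
  a=17: (17, 0, 101)  [1]
  a=18..22: none
  a=23: (23, -20, 79), (23, 20, 79)  [2]
  a=24..25: none
  a=26: (26, -10, 67), (26, 10, 67)  [2]
  a=27..28: none
  a=29: (29, -18, 62), (29, 18, 62)  [2]
  a=30: none
  a=31: (31, -18, 58), (31, 18, 58)  [2]
  a=32..33: none
  a=34: (34, 34, 59)  [1]
  a=35..40: none
  a=41: (41, -26, 46), (41, 26, 46)  [2]
  a=42..47: none
Total reduced forms: 1 + 1 + 2 + 1 + 2 + 2 + 2 + 2 + 1 + 2 = 16
h = 16

16


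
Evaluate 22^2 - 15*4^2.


x^2 - d*y^2
= 22^2 - 15*4^2
= 484 - 240
= 244

244


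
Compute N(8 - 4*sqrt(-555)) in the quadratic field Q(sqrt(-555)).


N(a + b*sqrt(d)) = a^2 - d*b^2
= (8)^2 - (-555)*(-4)^2
= 64 + 8880
= 8944

8944


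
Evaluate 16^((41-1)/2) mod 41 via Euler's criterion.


p = 41 is prime and the exponent is (p-1)/2 = 20, so by Euler's criterion 16^20 = (16/41) = +1 or -1 mod 41.
Compute by square-and-multiply:
  20 = 16 + 4 (binary 10100)
  Repeated squaring mod 41: 16^1 = 16, 16^2 = 10, 16^4 = 18, 16^8 = 37, 16^16 = 16
  16^20 = 16^16 * 16^4 = 16 * 18 mod 41
    16 * 18 = 288 = 1 mod 41
  16^20 = 1 mod 41
Result 1: 16 is a quadratic residue mod 41.
16^20 mod 41 = 1

1


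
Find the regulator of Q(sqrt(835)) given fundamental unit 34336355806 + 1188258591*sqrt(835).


epsilon = 34336355806 + 1188258591*sqrt(835)
= 6.8673e+10
R = ln(6.8673e+10)
= 24.9526

24.9526


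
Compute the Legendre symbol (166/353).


p = 353 is prime, so compute (166/353) with the reciprocity algorithm (Jacobi-symbol steps: pull out 2s via (2/n), flip via reciprocity, reduce):
  pull out 2: (2/353) = +1  (since 353 mod 8 = 1)
  reciprocity: (83/353) -> +(353/83)
  reduce: (21/83)
  reciprocity: (21/83) -> +(83/21)
  reduce: (20/21)
  pull out 2: (2/21) = -1  (since 21 mod 8 = 5)
  pull out 2: (2/21) = -1  (since 21 mod 8 = 5)
  reciprocity: (5/21) -> +(21/5)
  reduce: (1/5)
  (1/5) = 1
Product of signs = 1
(166/353) = 1

1


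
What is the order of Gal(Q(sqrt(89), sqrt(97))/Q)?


The 2 square roots of distinct primes are multiplicatively independent over Q,
so [K:Q] = 2^2 and Gal(K/Q) is isomorphic to (Z/2Z)^2.
|Gal| = 2^2 = 4

4


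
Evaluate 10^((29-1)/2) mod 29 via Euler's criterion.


p = 29 is prime and the exponent is (p-1)/2 = 14, so by Euler's criterion 10^14 = (10/29) = +1 or -1 mod 29.
Compute by square-and-multiply:
  14 = 8 + 4 + 2 (binary 1110)
  Repeated squaring mod 29: 10^1 = 10, 10^2 = 13, 10^4 = 24, 10^8 = 25
  10^14 = 10^8 * 10^4 * 10^2 = 25 * 24 * 13 mod 29
    25 * 24 = 600 = 20 mod 29
    20 * 13 = 260 = 28 mod 29
  10^14 = 28 mod 29
Result 28 = p - 1 = -1 mod 29: 10 is a quadratic non-residue mod 29. As a residue in [0, p-1] the value is 28.
10^14 mod 29 = 28

28


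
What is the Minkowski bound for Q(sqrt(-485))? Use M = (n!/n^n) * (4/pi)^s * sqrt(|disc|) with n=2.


d = -485, d mod 4 = 3, so disc(K) = 4d = -1940; |disc(K)| = 1940
Imaginary quadratic field, so n = 2, s = r2 = 1, r1 = 0
M = (n!/n^n) * (4/pi)^s * sqrt(|disc(K)|) = (2!/2^2) * (4/pi)^1 * sqrt(1940)
= 0.5 * 1.273240 * 44.045431
= 28.0402

28.0402


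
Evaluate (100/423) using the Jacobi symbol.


Compute (100/423) via quadratic reciprocity:
  pull out 2: (2/423) = +1  (since 423 mod 8 = 7)
  pull out 2: (2/423) = +1  (since 423 mod 8 = 7)
  reciprocity: (25/423) -> +(423/25)
  reduce: (23/25)
  reciprocity: (23/25) -> +(25/23)
  reduce: (2/23)
  pull out 2: (2/23) = +1  (since 23 mod 8 = 7)
  (1/23) = 1
Product of signs = 1

1


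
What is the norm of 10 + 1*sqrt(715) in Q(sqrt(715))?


N(a + b*sqrt(d)) = a^2 - d*b^2
= (10)^2 - (715)*(1)^2
= 100 - 715
= -615

-615


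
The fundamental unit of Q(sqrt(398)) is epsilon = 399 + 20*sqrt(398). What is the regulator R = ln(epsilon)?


epsilon = 399 + 20*sqrt(398)
= 797.9987
R = ln(797.9987)
= 6.6821

6.6821


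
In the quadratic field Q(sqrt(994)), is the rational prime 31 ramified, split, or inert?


K = Q(sqrt(994)). Since d mod 4 = 2, disc(K) = 3976.
Check p | disc: 3976 mod 31 = 8.
p does not divide disc. Compute Legendre symbol (d/p):
2^((31-1)/2) mod 31 = 1
(d/p) = 1, so p splits: (p) = P*P' with e=1, f=1, g=2.
Therefore p is split.

split


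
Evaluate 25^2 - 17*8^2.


x^2 - d*y^2
= 25^2 - 17*8^2
= 625 - 1088
= -463

-463


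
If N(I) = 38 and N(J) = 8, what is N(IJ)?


N(IJ) = N(I) * N(J)
= 38 * 8
= 304

304


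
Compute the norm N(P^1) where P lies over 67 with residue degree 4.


N(P^a) = p^(a*f)
= 67^(1*4)
= 67^4
= 20151121

20151121


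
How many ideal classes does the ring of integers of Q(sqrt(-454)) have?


K = Q(sqrt(-454)). d mod 4 = 2, so D = disc(K) = 4d = -1816
h(K) equals the number of primitive reduced positive-definite forms (a, b, c) = a*x^2 + b*x*y + c*y^2 with b^2 - 4ac = D,
where reduced means |b| <= a <= c, with b >= 0 whenever |b| = a or a = c, and primitive means gcd(a, b, c) = 1.
Reduced forces 3a^2 <= |D| = 1816, so 1 <= a <= 24; b must have the parity of D, and c = (b^2 - D)/(4a) must be an integer >= a.
Enumerate a = 1..24, b in [-a, a]:
  a=1: (1, 0, 454)  [1]
  a=2: (2, 0, 227)  [1]
  a=3..4: none
  a=5: (5, -2, 91), (5, 2, 91)  [2]
  a=6: none
  a=7: (7, -2, 65), (7, 2, 65)  [2]
  a=8..9: none
  a=10: (10, -8, 47), (10, 8, 47)  [2]
  a=11..12: none
  a=13: (13, -2, 35), (13, 2, 35)  [2]
  a=14: (14, -12, 35), (14, 12, 35)  [2]
  a=15..22: none
  a=23: (23, -22, 25), (23, 22, 25)  [2]
  a=24: none
Total reduced forms: 1 + 1 + 2 + 2 + 2 + 2 + 2 + 2 = 14
h = 14

14


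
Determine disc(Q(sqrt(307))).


For K = Q(sqrt(d)) with d squarefree: disc(K) = d if d = 1 mod 4, and disc(K) = 4d if d = 2 or 3 mod 4.
Here d = 307, and d mod 4 = 3.
d = 3 mod 4, not 1 (O_K = Z[sqrt(d)]), so disc(K) = 4d = 4 * (307) = 1228

1228


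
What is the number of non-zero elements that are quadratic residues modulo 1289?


For prime p, the number of non-zero quadratic residues is (p-1)/2.
= (1289-1)/2
= 644

644


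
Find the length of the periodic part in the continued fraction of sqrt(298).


Run the CF algorithm for sqrt(298).
a_0 = floor(sqrt(298)) = 17; set m_0=0, q_0=1.
Recurrence: m' = q*a - m,  q' = (d - m'^2)/q,  a' = floor((a_0 + m')/q').
  step 1: m=17, q=9, a=3
  step 2: m=10, q=22, a=1
  step 3: m=12, q=7, a=4
  step 4: m=16, q=6, a=5
  step 5: m=14, q=17, a=1
  step 6: m=3, q=17, a=1
  step 7: m=14, q=6, a=5
  step 8: m=16, q=7, a=4
  step 9: m=12, q=22, a=1
  step 10: m=10, q=9, a=3
  step 11: m=17, q=1, a=34
a_11 = 2*a_0 = 34, so the period closes here.
sqrt(298) = [17; 3, 1, 4, 5, 1, 1, 5, 4, 1, 3, 34]
Period length = 11

11


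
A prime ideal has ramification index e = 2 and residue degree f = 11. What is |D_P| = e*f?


|D_P| = e * f
= 2 * 11
= 22

22


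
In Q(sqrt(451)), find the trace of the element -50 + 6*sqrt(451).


Tr(a + b*sqrt(d)) = (a + b*sqrt(d)) + (a - b*sqrt(d)) = 2a
= 2 * (-50)
= -100

-100


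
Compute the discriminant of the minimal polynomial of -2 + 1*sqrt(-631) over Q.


The element -2 + 1*sqrt(-631) has minimal polynomial:
x^2 + 4*x + 635
Discriminant = (4)^2 - 4*(635)
= 16 - 2540
= -2524

-2524


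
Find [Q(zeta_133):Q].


The degree equals Euler's totient phi(133).
133 = 7 * 19
phi(133) = 108

108


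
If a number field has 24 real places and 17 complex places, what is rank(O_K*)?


By Dirichlet's unit theorem:
rank = r1 + r2 - 1
= 24 + 17 - 1
= 40

40


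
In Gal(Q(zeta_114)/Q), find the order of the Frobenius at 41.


The Frobenius at p in Gal(Q(zeta_n)/Q) = (Z/nZ)* is the class of p, so its order is ord_114(41), the smallest k >= 1 with 41^k = 1 mod 114.
n = 114 = 2 * 3 * 19, phi(114) = 36; the order divides phi(n).
Divisors of 36: 1, 2, 3, 4, 6, 9, 12, 18, 36
Repeated squaring mod 114: 41^1 = 41, 41^2 = 85, 41^4 = 43, 41^8 = 25, 41^16 = 55, 41^32 = 61
Test divisors in increasing order:
  k=1: 41^1 = 41 mod 114
  k=2: 41^2 = 85 mod 114
  k=3: 41^3 = 85 * 41 = 65 mod 114
  k=4: 41^4 = 43 mod 114
  k=6: 41^6 = 43 * 85 = 7 mod 114
  k=9: 41^9 = 25 * 41 = 113 mod 114
  k=12: 41^12 = 25 * 43 = 49 mod 114
  k=18: 41^18 = 55 * 85 = 1 mod 114  <- first divisor giving 1
Order = 18

18
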